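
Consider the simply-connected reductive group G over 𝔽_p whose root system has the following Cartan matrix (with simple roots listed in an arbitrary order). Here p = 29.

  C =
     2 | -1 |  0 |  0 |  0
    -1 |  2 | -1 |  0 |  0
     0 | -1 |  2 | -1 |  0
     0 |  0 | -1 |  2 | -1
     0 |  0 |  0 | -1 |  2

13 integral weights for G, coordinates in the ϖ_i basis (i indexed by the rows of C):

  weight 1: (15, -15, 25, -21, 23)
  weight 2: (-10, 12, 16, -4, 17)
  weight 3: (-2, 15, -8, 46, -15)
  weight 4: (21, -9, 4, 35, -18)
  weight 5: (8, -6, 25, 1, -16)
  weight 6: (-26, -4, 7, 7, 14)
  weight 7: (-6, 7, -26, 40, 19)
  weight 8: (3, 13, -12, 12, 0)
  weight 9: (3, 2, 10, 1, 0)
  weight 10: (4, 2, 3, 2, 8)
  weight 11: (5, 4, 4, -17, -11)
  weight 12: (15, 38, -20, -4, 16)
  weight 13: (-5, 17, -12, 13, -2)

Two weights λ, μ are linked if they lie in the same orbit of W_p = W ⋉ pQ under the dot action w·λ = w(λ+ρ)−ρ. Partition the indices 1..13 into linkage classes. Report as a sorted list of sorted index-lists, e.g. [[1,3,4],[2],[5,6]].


A_5 Cartan matrix, 5 simple roots permuted; ρ=(1,1,1,1,1).

Alcove-folded reps (p=29, 13 weights, presented ϖ-order):

  λ_1+ρ ↦ (1, 5, 8, 12, 1) · λ_2+ρ ↦ (4, 3, 11, 2, 1) · λ_3+ρ ↦ (4, 3, 11, 2, 1) · λ_4+ρ ↦ (5, 3, 4, 3, 9) · λ_5+ρ ↦ (1, 5, 8, 12, 1) · λ_6+ρ ↦ (1, 5, 8, 12, 1) · λ_7+ρ ↦ (5, 3, 4, 3, 9) · λ_8+ρ ↦ (4, 3, 11, 2, 1) · λ_9+ρ ↦ (4, 3, 11, 2, 1) · λ_10+ρ ↦ (5, 3, 4, 3, 9) · λ_11+ρ ↦ (10, 0, 6, 5, 5) · λ_12+ρ ↦ (5, 3, 4, 3, 9) · λ_13+ρ ↦ (4, 3, 11, 2, 1)

The 13 indices split into 4 linkage classes (same alcove rep ⇔ same W_29-dot-orbit):

[[1, 5, 6], [2, 3, 8, 9, 13], [4, 7, 10, 12], [11]]


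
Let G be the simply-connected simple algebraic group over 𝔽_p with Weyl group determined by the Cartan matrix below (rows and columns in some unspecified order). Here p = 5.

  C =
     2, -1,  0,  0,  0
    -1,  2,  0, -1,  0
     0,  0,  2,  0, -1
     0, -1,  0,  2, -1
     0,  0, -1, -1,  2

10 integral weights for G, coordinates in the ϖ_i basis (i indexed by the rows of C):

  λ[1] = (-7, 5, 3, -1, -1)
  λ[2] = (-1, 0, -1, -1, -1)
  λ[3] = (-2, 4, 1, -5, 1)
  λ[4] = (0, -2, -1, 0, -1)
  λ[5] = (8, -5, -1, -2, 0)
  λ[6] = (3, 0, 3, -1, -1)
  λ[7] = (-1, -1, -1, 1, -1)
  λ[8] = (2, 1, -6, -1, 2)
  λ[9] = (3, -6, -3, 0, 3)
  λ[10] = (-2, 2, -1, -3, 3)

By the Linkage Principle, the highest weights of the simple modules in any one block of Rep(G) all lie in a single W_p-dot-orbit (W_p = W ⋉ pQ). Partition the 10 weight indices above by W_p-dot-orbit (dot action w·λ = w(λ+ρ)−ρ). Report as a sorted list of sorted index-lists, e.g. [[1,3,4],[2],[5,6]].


A_5 Cartan matrix, 5 simple roots permuted; ρ=(1,1,1,1,1).

Each λ_j+ρ reduced to Ā_5; 5-tuples below use C's row order:

  1: (0, 1, 0, 0, 0)
  2: (0, 1, 0, 0, 0)
  3: (1, 0, 0, 2, 2)
  4: (0, 1, 0, 0, 0)
  5: (0, 1, 0, 0, 0)
  6: (0, 1, 0, 0, 0)
  7: (0, 0, 0, 2, 0)
  8: (0, 0, 0, 2, 0)
  9: (1, 0, 0, 2, 2)
  10: (1, 0, 0, 2, 2)

The 10 indices split into 3 linkage classes (same alcove rep ⇔ same W_5-dot-orbit):

[[1, 2, 4, 5, 6], [3, 9, 10], [7, 8]]


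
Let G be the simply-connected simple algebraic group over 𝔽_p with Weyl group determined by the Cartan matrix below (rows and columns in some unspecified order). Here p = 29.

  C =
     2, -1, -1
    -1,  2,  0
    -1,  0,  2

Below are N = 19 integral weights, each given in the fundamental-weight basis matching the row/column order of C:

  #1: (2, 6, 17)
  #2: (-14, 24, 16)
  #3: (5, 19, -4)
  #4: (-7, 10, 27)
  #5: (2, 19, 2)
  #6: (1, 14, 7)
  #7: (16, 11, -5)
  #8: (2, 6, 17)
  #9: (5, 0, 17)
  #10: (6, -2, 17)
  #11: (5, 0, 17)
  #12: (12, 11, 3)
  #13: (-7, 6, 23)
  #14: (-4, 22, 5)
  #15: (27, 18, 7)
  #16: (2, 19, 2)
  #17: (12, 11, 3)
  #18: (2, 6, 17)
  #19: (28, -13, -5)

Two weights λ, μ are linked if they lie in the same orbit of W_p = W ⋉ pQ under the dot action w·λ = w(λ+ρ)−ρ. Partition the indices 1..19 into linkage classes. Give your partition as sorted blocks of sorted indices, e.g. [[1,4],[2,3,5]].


A_3 Cartan matrix, 3 simple roots permuted; ρ=(1,1,1).

Ā_29 reps of the 19 weights (A_3, coords as presented):

    λ_1 → (3, 7, 18)
    λ_2 → (13, 12, 4)
    λ_3 → (3, 20, 3)
    λ_4 → (6, 1, 18)
    λ_5 → (3, 20, 3)
    λ_6 → (2, 15, 8)
    λ_7 → (13, 12, 4)
    λ_8 → (3, 7, 18)
    λ_9 → (6, 1, 18)
    λ_10 → (6, 1, 18)
    λ_11 → (6, 1, 18)
    λ_12 → (13, 12, 4)
    λ_13 → (6, 1, 18)
    λ_14 → (3, 20, 3)
    λ_15 → (3, 7, 18)
    λ_16 → (3, 20, 3)
    λ_17 → (13, 12, 4)
    λ_18 → (3, 7, 18)
    λ_19 → (13, 12, 4)

5 distinct reps among the 19 weights ⇒ 5 W_29-linkage classes:

[[1, 8, 15, 18], [2, 7, 12, 17, 19], [3, 5, 14, 16], [4, 9, 10, 11, 13], [6]]


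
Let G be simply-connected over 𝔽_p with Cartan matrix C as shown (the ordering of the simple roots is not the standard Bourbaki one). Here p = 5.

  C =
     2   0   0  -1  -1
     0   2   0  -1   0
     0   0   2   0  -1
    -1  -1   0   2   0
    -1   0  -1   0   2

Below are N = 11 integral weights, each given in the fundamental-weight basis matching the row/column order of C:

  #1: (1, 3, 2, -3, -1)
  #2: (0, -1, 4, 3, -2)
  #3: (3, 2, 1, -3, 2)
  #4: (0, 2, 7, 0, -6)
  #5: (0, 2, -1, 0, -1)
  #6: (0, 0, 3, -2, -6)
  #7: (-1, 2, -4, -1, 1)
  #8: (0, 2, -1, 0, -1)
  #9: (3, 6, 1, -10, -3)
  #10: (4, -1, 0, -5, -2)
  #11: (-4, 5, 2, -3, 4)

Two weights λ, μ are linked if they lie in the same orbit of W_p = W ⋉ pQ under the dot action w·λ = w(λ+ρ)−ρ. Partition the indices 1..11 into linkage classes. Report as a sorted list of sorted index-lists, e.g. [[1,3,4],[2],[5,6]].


A_5 Cartan matrix, 5 simple roots permuted; ρ=(1,1,1,1,1).

Alcove-folded reps (p=5, 11 weights, presented ϖ-order):

    λ_1 → (0, 0, 1, 2, 0)
    λ_2 → (0, 4, 0, 0, 1)
    λ_3 → (0, 0, 1, 2, 0)
    λ_4 → (1, 3, 0, 0, 1)
    λ_5 → (1, 3, 0, 1, 0)
    λ_6 → (0, 4, 0, 0, 1)
    λ_7 → (0, 2, 2, 1, 0)
    λ_8 → (1, 3, 0, 1, 0)
    λ_9 → (0, 0, 1, 2, 0)
    λ_10 → (0, 4, 0, 0, 1)
    λ_11 → (1, 3, 0, 0, 1)

Grouping the 11 weights by Ā_5-representative: 5 linkage classes.

[[1, 3, 9], [2, 6, 10], [4, 11], [5, 8], [7]]


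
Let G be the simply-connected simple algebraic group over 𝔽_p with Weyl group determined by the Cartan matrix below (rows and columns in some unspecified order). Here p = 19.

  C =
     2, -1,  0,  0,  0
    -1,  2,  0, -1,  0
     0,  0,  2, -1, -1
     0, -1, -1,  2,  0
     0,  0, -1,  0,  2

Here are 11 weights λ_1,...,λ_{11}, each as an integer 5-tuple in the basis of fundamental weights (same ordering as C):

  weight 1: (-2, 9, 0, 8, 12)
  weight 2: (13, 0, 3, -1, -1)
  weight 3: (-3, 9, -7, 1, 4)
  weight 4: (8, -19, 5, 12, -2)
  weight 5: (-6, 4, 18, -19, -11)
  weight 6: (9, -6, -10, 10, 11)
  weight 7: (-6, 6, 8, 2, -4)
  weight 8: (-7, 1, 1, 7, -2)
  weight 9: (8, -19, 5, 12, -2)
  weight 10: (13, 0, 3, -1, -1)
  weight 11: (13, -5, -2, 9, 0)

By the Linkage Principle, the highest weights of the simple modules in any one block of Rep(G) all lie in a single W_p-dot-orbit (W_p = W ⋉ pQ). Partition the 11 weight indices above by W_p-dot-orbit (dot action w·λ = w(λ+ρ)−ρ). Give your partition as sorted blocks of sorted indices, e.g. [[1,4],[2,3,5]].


Cartan matrix: type A_5 (|W|=720); un-permuting the 5 rows.

Ā_19 reps of the 11 weights (A_5, coords as presented):

  [1] (9, 4, 0, 5, 1)
  [2] (14, 1, 4, 0, 0)
  [3] (2, 4, 1, 4, 1)
  [4] (9, 4, 0, 5, 1)
  [5] (9, 4, 0, 5, 1)
  [6] (5, 2, 6, 3, 3)
  [7] (5, 2, 6, 3, 3)
  [8] (2, 4, 1, 4, 1)
  [9] (9, 4, 0, 5, 1)
  [10] (14, 1, 4, 0, 0)
  [11] (9, 4, 0, 5, 1)

Partition of {1..11} into 4 W_19-dot-orbits:

[[1, 4, 5, 9, 11], [2, 10], [3, 8], [6, 7]]


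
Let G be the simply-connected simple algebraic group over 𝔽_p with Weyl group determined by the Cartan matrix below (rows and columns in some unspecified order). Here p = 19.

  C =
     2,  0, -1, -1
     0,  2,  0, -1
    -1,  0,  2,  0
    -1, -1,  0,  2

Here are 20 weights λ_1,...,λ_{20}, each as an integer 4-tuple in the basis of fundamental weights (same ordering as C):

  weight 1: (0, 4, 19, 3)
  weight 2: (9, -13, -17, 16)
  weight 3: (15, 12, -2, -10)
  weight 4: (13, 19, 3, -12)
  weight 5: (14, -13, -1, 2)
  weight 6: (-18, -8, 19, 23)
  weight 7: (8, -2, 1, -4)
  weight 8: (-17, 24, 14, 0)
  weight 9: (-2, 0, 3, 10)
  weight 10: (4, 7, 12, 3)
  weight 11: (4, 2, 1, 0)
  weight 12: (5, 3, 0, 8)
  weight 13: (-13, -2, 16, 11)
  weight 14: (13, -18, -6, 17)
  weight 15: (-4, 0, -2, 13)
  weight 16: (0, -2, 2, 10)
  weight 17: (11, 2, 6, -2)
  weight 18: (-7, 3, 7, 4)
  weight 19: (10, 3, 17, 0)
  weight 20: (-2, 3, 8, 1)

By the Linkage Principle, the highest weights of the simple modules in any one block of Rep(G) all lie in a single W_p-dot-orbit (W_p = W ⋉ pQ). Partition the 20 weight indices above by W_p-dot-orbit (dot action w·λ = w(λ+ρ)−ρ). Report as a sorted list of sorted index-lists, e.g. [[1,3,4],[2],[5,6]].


C ↔ A_4 under row/col permutation; |W(A_4)| = 120.

Ā_19 reps of the 20 weights (A_4, coords as presented):

  λ_1 → (1, 4, 8, 1) · λ_2 → (5, 3, 2, 1) · λ_3 → (6, 3, 0, 9) · λ_4 → (1, 1, 3, 10) · λ_5 → (6, 3, 0, 9) · λ_6 → (11, 0, 5, 1) · λ_7 → (5, 3, 2, 1) · λ_8 → (6, 3, 0, 9) · λ_9 → (1, 1, 3, 10) · λ_10 → (5, 3, 2, 1) · λ_11 → (5, 3, 2, 1) · λ_12 → (6, 3, 0, 9) · λ_13 → (11, 0, 5, 1) · λ_14 → (1, 4, 8, 1) · λ_15 → (1, 1, 3, 10) · λ_16 → (1, 1, 3, 10) · λ_17 → (11, 0, 5, 1) · λ_18 → (5, 3, 2, 1) · λ_19 → (1, 1, 3, 10) · λ_20 → (1, 4, 8, 1)

These 20 weights hit 5 W_19-dot-orbits; sizes (3, 5, 4, 5, 3):

[[1, 14, 20], [2, 7, 10, 11, 18], [3, 5, 8, 12], [4, 9, 15, 16, 19], [6, 13, 17]]


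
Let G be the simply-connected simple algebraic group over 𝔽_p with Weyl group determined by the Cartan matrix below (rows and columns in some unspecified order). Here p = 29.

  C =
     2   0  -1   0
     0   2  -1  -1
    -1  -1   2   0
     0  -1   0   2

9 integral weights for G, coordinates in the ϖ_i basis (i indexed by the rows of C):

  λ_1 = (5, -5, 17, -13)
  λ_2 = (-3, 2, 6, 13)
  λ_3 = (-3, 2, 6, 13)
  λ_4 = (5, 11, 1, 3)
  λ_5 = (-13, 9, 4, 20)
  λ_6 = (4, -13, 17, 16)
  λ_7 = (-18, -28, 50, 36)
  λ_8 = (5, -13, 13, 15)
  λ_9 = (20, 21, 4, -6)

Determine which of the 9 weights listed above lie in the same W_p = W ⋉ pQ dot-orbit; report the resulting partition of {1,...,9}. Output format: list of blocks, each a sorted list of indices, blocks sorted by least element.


Type A_4, rank 4, |W|=120; reorder rows/cols to standard.

Alcove-folded reps (p=29, 9 weights, presented ϖ-order):

    λ_1+ρ ↦ (6, 12, 2, 4)
    λ_2+ρ ↦ (2, 3, 5, 14)
    λ_3+ρ ↦ (2, 3, 5, 14)
    λ_4+ρ ↦ (6, 12, 2, 4)
    λ_5+ρ ↦ (2, 3, 5, 14)
    λ_6+ρ ↦ (5, 12, 6, 5)
    λ_7+ρ ↦ (2, 3, 5, 14)
    λ_8+ρ ↦ (6, 12, 2, 4)
    λ_9+ρ ↦ (2, 3, 5, 14)

These 9 weights hit 3 W_29-dot-orbits; sizes (3, 5, 1):

[[1, 4, 8], [2, 3, 5, 7, 9], [6]]


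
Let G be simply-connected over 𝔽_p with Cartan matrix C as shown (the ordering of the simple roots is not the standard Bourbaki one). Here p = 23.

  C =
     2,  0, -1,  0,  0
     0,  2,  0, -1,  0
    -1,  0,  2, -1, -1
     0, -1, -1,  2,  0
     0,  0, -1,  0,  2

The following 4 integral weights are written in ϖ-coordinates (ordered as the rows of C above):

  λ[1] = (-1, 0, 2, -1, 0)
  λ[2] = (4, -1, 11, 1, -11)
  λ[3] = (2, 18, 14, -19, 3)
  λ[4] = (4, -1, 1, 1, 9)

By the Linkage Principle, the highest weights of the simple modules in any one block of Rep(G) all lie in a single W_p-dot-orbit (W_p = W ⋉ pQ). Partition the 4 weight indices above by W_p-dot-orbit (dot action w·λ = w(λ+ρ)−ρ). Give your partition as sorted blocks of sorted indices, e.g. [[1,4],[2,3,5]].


D_5 Cartan matrix, 5 simple roots permuted; ρ=(1,1,1,1,1).

Each λ_j+ρ reduced to Ā_23; 5-tuples below use C's row order:

    [1] (0, 1, 3, 0, 1)
    [2] (5, 0, 2, 2, 10)
    [3] (0, 1, 3, 0, 1)
    [4] (5, 0, 2, 2, 10)

2 distinct reps among the 4 weights ⇒ 2 W_23-linkage classes:

[[1, 3], [2, 4]]


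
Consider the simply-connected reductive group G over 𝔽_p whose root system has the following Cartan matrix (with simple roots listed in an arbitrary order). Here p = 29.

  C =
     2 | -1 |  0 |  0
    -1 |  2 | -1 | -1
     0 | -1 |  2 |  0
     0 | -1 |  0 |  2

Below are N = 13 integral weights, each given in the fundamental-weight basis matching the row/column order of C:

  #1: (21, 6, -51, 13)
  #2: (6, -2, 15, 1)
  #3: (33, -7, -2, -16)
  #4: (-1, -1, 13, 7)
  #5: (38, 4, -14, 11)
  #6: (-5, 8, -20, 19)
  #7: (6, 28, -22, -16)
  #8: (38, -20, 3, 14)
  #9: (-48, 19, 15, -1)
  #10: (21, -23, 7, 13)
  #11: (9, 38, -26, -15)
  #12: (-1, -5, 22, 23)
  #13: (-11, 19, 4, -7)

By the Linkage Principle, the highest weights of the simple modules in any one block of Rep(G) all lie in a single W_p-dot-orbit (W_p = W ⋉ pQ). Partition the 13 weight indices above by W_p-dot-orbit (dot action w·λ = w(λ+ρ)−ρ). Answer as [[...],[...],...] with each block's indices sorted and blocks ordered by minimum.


Cartan matrix: type D_4 (|W|=192); un-permuting the 4 rows.

Folding the 13 weights λ_j+ρ into Ā_29 (reps in the given 4-coord order):

  1: (0, 0, 14, 8);  2: (6, 1, 15, 1);  3: (6, 1, 15, 1);  4: (0, 0, 14, 8);  5: (2, 8, 4, 5);  6: (10, 4, 5, 6);  7: (0, 0, 14, 8);  8: (10, 4, 5, 6);  9: (2, 0, 7, 9);  10: (0, 0, 14, 8);  11: (10, 4, 5, 6);  12: (10, 4, 5, 6);  13: (10, 4, 5, 6)

Linkage partition of the 13 weights (5 classes, p=29):

[[1, 4, 7, 10], [2, 3], [5], [6, 8, 11, 12, 13], [9]]


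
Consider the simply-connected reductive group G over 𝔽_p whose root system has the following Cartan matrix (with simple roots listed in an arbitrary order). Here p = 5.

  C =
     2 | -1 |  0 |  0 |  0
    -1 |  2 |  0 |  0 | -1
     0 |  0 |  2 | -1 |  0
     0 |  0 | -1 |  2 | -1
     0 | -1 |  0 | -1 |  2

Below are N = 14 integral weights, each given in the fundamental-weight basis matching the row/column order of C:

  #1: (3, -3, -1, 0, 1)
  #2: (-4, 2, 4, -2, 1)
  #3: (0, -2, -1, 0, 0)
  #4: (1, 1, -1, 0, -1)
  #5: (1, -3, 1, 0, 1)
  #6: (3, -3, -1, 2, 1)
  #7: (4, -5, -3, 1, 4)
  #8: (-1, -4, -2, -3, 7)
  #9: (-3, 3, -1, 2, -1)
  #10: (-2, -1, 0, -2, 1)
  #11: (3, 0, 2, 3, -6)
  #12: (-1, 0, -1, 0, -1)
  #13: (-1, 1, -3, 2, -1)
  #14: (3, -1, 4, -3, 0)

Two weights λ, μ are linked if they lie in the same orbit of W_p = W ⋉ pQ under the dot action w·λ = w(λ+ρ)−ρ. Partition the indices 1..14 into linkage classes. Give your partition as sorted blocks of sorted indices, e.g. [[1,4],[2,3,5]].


Cartan matrix: type A_5 (|W|=720); un-permuting the 5 rows.

Ā_5 reps of the 14 weights (A_5, coords as presented):

    λ_1+ρ ↦ (2, 2, 0, 1, 0)
    λ_2+ρ ↦ (0, 1, 0, 1, 0)
    λ_3+ρ ↦ (0, 1, 0, 1, 0)
    λ_4+ρ ↦ (2, 2, 0, 1, 0)
    λ_5+ρ ↦ (0, 2, 2, 1, 0)
    λ_6+ρ ↦ (0, 2, 2, 1, 0)
    λ_7+ρ ↦ (2, 2, 0, 1, 0)
    λ_8+ρ ↦ (0, 0, 1, 0, 2)
    λ_9+ρ ↦ (0, 2, 2, 1, 0)
    λ_10+ρ ↦ (0, 1, 0, 1, 0)
    λ_11+ρ ↦ (2, 2, 0, 1, 0)
    λ_12+ρ ↦ (0, 1, 0, 1, 0)
    λ_13+ρ ↦ (0, 2, 2, 1, 0)
    λ_14+ρ ↦ (0, 1, 0, 1, 0)

4 distinct reps among the 14 weights ⇒ 4 W_5-linkage classes:

[[1, 4, 7, 11], [2, 3, 10, 12, 14], [5, 6, 9, 13], [8]]


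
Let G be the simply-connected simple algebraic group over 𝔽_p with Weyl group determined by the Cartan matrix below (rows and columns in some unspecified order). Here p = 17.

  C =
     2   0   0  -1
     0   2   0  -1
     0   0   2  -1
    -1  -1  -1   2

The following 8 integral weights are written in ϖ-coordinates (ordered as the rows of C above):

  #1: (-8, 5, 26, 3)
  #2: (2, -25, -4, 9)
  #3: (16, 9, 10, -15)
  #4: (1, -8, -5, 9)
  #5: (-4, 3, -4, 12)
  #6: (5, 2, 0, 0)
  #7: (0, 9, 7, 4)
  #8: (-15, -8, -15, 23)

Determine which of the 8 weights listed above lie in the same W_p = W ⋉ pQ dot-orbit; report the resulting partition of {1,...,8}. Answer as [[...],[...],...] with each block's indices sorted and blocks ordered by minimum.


Cartan matrix: type D_4 (|W|=192); un-permuting the 4 rows.

Alcove-folded reps (p=17, 8 weights, presented ϖ-order):

  λ_1 → (3, 4, 3, 0) · λ_2 → (3, 4, 3, 0) · λ_3 → (3, 4, 3, 0) · λ_4 → (1, 6, 3, 1) · λ_5 → (3, 4, 3, 0) · λ_6 → (6, 3, 1, 1) · λ_7 → (6, 3, 1, 1) · λ_8 → (3, 4, 3, 0)

Partition of {1..8} into 3 W_17-dot-orbits:

[[1, 2, 3, 5, 8], [4], [6, 7]]


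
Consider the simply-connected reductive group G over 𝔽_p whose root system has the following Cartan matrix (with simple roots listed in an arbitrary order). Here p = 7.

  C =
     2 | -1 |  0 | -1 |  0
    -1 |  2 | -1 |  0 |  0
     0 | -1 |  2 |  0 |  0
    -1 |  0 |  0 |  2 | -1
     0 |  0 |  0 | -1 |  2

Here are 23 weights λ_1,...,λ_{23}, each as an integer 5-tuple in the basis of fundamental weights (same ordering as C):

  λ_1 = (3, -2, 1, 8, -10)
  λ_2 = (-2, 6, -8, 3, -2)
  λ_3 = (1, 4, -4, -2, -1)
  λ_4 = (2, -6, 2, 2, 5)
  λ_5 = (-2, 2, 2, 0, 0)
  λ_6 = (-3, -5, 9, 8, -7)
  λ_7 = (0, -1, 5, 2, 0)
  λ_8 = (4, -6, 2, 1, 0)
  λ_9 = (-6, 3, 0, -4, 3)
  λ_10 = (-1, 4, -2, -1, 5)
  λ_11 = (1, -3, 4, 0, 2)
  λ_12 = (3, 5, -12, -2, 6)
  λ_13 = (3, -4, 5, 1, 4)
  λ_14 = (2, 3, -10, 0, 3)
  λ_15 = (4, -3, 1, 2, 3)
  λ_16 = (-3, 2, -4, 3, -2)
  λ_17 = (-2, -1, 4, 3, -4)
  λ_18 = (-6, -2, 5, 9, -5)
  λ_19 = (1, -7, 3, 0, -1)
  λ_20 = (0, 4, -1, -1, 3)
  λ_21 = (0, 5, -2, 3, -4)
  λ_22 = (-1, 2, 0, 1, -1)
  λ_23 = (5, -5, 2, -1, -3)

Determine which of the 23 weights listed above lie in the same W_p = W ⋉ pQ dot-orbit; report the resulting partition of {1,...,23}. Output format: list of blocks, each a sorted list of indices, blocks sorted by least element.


Dynkin diagram of C (from the 8 off-diagonal −1 entries): A_5.

Ā_7 reps of the 23 weights (A_5, coords as presented):

  λ_1+ρ ↦ (0, 3, 1, 2, 0);  λ_2+ρ ↦ (0, 1, 3, 0, 2);  λ_3+ρ ↦ (1, 2, 3, 0, 1);  λ_4+ρ ↦ (0, 2, 1, 1, 1);  λ_5+ρ ↦ (1, 2, 3, 0, 1);  λ_6+ρ ↦ (1, 0, 2, 0, 3);  λ_7+ρ ↦ (1, 0, 2, 0, 3);  λ_8+ρ ↦ (0, 3, 1, 2, 0);  λ_9+ρ ↦ (1, 0, 2, 0, 3);  λ_10+ρ ↦ (0, 1, 3, 0, 2);  λ_11+ρ ↦ (0, 2, 1, 1, 1);  λ_12+ρ ↦ (0, 2, 1, 1, 1);  λ_13+ρ ↦ (0, 1, 3, 0, 2);  λ_14+ρ ↦ (0, 2, 1, 1, 1);  λ_15+ρ ↦ (0, 3, 1, 2, 0);  λ_16+ρ ↦ (0, 2, 1, 1, 1);  λ_17+ρ ↦ (0, 1, 3, 0, 2);  λ_18+ρ ↦ (1, 2, 3, 0, 1);  λ_19+ρ ↦ (1, 0, 2, 0, 3);  λ_20+ρ ↦ (1, 2, 3, 0, 1);  λ_21+ρ ↦ (1, 2, 3, 0, 1);  λ_22+ρ ↦ (0, 3, 1, 2, 0);  λ_23+ρ ↦ (0, 3, 1, 2, 0)

The 23 indices split into 5 linkage classes (same alcove rep ⇔ same W_7-dot-orbit):

[[1, 8, 15, 22, 23], [2, 10, 13, 17], [3, 5, 18, 20, 21], [4, 11, 12, 14, 16], [6, 7, 9, 19]]


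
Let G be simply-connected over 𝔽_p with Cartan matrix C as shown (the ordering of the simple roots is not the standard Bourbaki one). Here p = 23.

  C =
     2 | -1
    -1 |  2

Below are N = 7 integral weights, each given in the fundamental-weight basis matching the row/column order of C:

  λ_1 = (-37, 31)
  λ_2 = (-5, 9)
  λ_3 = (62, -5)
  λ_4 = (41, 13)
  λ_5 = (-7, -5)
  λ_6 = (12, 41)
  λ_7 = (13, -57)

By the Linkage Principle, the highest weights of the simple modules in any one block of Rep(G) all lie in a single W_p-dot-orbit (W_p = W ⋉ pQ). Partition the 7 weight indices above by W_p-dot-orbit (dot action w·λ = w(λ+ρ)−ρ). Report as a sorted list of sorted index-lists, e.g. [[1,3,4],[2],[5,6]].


C ↔ A_2 under row/col permutation; |W(A_2)| = 6.

Ā_23 reps of the 7 weights (A_2, coords as presented):

  λ_1+ρ ↦ (10, 9);  λ_2+ρ ↦ (4, 6);  λ_3+ρ ↦ (4, 6);  λ_4+ρ ↦ (10, 9);  λ_5+ρ ↦ (4, 6);  λ_6+ρ ↦ (10, 9);  λ_7+ρ ↦ (10, 9)

The 7 indices split into 2 linkage classes (same alcove rep ⇔ same W_23-dot-orbit):

[[1, 4, 6, 7], [2, 3, 5]]


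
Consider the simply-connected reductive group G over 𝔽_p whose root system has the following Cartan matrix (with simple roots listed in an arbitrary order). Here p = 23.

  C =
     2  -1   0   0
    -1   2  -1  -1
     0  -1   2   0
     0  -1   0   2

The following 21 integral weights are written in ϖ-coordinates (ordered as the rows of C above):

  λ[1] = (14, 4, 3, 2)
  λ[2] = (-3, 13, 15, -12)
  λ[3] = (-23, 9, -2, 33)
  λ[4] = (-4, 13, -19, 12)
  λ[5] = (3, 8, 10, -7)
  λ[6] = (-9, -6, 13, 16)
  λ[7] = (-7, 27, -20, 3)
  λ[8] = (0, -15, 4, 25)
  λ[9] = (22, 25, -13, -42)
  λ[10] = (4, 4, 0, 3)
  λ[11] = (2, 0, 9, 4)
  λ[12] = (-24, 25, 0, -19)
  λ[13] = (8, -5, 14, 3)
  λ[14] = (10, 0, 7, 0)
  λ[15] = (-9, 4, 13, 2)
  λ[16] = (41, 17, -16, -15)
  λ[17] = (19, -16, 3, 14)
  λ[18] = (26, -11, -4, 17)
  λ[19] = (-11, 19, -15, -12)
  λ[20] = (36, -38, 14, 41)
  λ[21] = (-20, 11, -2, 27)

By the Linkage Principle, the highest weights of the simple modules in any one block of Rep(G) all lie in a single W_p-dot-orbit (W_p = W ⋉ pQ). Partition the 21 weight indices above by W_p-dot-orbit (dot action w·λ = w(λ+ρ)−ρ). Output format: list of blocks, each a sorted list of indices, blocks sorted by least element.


C ↔ D_4 under row/col permutation; |W(D_4)| = 192.

Folding the 21 weights λ_j+ρ into Ā_23 (reps in the given 4-coord order):

  [1] (11, 3, 0, 1) · [2] (5, 2, 9, 4) · [3] (11, 1, 8, 1) · [4] (3, 1, 10, 5) · [5] (3, 1, 10, 5) · [6] (5, 5, 1, 4) · [7] (3, 1, 10, 5) · [8] (5, 5, 1, 4) · [9] (11, 3, 0, 1) · [10] (5, 5, 1, 4) · [11] (3, 1, 10, 5) · [12] (5, 3, 11, 0) · [13] (5, 3, 11, 0) · [14] (11, 1, 8, 1) · [15] (5, 3, 11, 0) · [16] (11, 3, 0, 1) · [17] (5, 3, 11, 0) · [18] (5, 5, 1, 4) · [19] (5, 5, 1, 4) · [20] (5, 3, 11, 0) · [21] (5, 2, 9, 4)

Grouping the 21 weights by Ā_23-representative: 6 linkage classes.

[[1, 9, 16], [2, 21], [3, 14], [4, 5, 7, 11], [6, 8, 10, 18, 19], [12, 13, 15, 17, 20]]


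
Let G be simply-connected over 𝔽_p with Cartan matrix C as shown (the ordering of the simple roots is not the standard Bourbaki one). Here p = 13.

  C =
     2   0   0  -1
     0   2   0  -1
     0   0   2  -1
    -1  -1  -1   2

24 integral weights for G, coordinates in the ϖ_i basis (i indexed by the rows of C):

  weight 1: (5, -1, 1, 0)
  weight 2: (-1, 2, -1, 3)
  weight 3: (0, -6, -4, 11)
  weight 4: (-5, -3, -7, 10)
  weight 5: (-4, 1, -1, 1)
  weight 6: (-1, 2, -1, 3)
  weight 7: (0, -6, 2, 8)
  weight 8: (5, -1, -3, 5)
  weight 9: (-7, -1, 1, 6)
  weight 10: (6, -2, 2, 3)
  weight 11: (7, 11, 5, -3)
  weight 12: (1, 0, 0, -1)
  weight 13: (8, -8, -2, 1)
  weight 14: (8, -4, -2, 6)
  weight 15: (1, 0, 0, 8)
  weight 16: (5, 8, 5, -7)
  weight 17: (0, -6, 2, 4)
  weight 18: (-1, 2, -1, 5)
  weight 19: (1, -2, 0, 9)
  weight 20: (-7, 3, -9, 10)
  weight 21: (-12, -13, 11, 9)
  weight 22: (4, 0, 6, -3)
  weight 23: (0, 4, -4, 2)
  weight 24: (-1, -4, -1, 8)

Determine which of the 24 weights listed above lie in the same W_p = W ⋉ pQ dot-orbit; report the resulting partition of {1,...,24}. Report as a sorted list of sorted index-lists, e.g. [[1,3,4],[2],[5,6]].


Cartan matrix: type D_4 (|W|=192); un-permuting the 4 rows.

Each λ_j+ρ reduced to Ā_13; 4-tuples below use C's row order:

  λ_1+ρ ↦ (6, 0, 2, 1) · λ_2+ρ ↦ (0, 3, 0, 4) · λ_3+ρ ↦ (1, 5, 3, 0) · λ_4+ρ ↦ (3, 1, 5, 1) · λ_5+ρ ↦ (2, 1, 1, 0) · λ_6+ρ ↦ (0, 3, 0, 4) · λ_7+ρ ↦ (1, 5, 3, 0) · λ_8+ρ ↦ (6, 0, 2, 1) · λ_9+ρ ↦ (6, 0, 2, 1) · λ_10+ρ ↦ (6, 0, 2, 1) · λ_11+ρ ↦ (3, 1, 5, 1) · λ_12+ρ ↦ (2, 1, 1, 0) · λ_13+ρ ↦ (3, 1, 5, 1) · λ_14+ρ ↦ (6, 0, 2, 1) · λ_15+ρ ↦ (2, 1, 1, 0) · λ_16+ρ ↦ (0, 3, 0, 4) · λ_17+ρ ↦ (1, 5, 3, 0) · λ_18+ρ ↦ (0, 3, 0, 4) · λ_19+ρ ↦ (2, 1, 1, 0) · λ_20+ρ ↦ (3, 1, 5, 1) · λ_21+ρ ↦ (2, 1, 1, 0) · λ_22+ρ ↦ (3, 1, 5, 1) · λ_23+ρ ↦ (1, 5, 3, 0) · λ_24+ρ ↦ (0, 3, 0, 4)

The 24 indices split into 5 linkage classes (same alcove rep ⇔ same W_13-dot-orbit):

[[1, 8, 9, 10, 14], [2, 6, 16, 18, 24], [3, 7, 17, 23], [4, 11, 13, 20, 22], [5, 12, 15, 19, 21]]


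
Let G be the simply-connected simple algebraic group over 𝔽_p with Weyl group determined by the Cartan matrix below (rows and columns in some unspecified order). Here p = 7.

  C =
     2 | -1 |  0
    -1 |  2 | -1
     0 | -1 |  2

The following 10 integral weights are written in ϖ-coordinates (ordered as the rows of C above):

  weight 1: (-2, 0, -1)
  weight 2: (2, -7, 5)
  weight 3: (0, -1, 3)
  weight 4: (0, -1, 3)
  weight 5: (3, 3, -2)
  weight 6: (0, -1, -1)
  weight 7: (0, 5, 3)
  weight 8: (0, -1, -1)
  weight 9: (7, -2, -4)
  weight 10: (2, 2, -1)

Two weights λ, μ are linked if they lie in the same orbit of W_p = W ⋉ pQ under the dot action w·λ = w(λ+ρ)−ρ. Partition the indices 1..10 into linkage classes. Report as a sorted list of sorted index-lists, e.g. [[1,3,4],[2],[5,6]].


Root system A_3: the 3×3 matrix C matches after relabeling.

Each λ_j+ρ reduced to Ā_7; 3-tuples below use C's row order:

    λ_1+ρ ↦ (1, 0, 0)
    λ_2+ρ ↦ (3, 3, 0)
    λ_3+ρ ↦ (1, 0, 4)
    λ_4+ρ ↦ (1, 0, 4)
    λ_5+ρ ↦ (3, 3, 0)
    λ_6+ρ ↦ (1, 0, 0)
    λ_7+ρ ↦ (3, 3, 0)
    λ_8+ρ ↦ (1, 0, 0)
    λ_9+ρ ↦ (3, 3, 0)
    λ_10+ρ ↦ (3, 3, 0)

Linkage partition of the 10 weights (3 classes, p=7):

[[1, 6, 8], [2, 5, 7, 9, 10], [3, 4]]


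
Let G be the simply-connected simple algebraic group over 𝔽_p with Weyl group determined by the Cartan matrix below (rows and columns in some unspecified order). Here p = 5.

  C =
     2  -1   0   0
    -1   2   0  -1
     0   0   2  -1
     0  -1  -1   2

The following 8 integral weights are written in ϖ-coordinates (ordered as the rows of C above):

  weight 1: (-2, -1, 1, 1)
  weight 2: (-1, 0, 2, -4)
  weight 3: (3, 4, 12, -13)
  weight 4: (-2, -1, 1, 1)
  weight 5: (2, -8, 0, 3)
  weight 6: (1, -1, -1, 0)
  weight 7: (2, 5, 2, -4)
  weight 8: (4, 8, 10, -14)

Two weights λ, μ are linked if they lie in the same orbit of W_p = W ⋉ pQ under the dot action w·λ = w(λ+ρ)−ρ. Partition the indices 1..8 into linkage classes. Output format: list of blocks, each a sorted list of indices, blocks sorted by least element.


Root system A_4: the 4×4 matrix C matches after relabeling.

Folding the 8 weights λ_j+ρ into Ā_5 (reps in the given 4-coord order):

  λ_1 → (0, 1, 2, 1);  λ_2 → (2, 0, 0, 1);  λ_3 → (2, 0, 0, 1);  λ_4 → (0, 1, 2, 1);  λ_5 → (2, 0, 0, 1);  λ_6 → (2, 0, 0, 1);  λ_7 → (0, 1, 2, 1);  λ_8 → (0, 1, 2, 1)

Linkage partition of the 8 weights (2 classes, p=5):

[[1, 4, 7, 8], [2, 3, 5, 6]]


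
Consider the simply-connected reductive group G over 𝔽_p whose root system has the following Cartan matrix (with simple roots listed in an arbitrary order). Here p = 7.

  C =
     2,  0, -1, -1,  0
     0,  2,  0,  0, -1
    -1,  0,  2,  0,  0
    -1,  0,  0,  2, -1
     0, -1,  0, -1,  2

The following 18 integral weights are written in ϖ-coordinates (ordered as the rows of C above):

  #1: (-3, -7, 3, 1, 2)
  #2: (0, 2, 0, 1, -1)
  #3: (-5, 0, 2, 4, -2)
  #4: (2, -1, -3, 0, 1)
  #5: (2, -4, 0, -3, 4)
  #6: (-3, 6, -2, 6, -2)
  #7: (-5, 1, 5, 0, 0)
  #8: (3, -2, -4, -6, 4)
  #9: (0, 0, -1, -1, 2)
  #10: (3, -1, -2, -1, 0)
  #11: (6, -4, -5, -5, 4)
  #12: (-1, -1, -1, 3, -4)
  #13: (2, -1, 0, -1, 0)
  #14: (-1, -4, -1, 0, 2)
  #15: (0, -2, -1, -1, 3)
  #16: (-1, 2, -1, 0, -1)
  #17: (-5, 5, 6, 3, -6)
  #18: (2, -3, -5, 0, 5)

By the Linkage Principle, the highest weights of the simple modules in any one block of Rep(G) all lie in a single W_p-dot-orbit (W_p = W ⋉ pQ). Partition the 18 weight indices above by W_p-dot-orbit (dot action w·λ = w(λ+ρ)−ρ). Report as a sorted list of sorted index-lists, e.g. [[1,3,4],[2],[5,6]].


Dynkin diagram of C (from the 8 off-diagonal −1 entries): A_5.

λ_j+ρ reflected into Ā_7 (⟨·,θ^∨⟩≤7); 5-tuples as given:

  1: (1, 3, 1, 2, 0)
  2: (1, 3, 1, 2, 0)
  3: (3, 0, 1, 0, 1)
  4: (1, 0, 2, 1, 2)
  5: (1, 3, 1, 2, 0)
  6: (3, 0, 1, 0, 1)
  7: (1, 0, 2, 1, 2)
  8: (3, 0, 1, 0, 1)
  9: (1, 1, 0, 0, 3)
  10: (3, 0, 1, 0, 1)
  11: (1, 0, 2, 1, 2)
  12: (0, 3, 0, 1, 0)
  13: (3, 0, 1, 0, 1)
  14: (0, 3, 0, 1, 0)
  15: (1, 1, 0, 0, 3)
  16: (0, 3, 0, 1, 0)
  17: (1, 0, 1, 4, 0)
  18: (1, 1, 0, 0, 3)

6 distinct reps among the 18 weights ⇒ 6 W_7-linkage classes:

[[1, 2, 5], [3, 6, 8, 10, 13], [4, 7, 11], [9, 15, 18], [12, 14, 16], [17]]


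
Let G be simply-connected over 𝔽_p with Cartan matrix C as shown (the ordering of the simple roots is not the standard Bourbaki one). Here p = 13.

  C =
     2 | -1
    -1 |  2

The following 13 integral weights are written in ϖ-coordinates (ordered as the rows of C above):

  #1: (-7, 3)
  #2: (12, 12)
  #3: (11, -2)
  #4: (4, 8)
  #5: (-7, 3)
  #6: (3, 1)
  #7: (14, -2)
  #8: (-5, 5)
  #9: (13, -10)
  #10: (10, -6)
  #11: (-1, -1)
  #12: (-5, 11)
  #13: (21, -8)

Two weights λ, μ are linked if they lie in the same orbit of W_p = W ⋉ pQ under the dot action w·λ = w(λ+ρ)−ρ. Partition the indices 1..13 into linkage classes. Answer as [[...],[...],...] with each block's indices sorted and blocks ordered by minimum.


C ↔ A_2 under row/col permutation; |W(A_2)| = 6.

Ā_13 reps of the 13 weights (A_2, coords as presented):

  λ_1+ρ ↦ (4, 2)
  λ_2+ρ ↦ (0, 0)
  λ_3+ρ ↦ (11, 1)
  λ_4+ρ ↦ (4, 8)
  λ_5+ρ ↦ (4, 2)
  λ_6+ρ ↦ (4, 2)
  λ_7+ρ ↦ (11, 1)
  λ_8+ρ ↦ (4, 2)
  λ_9+ρ ↦ (4, 8)
  λ_10+ρ ↦ (6, 5)
  λ_11+ρ ↦ (0, 0)
  λ_12+ρ ↦ (4, 8)
  λ_13+ρ ↦ (4, 2)

Partition of {1..13} into 5 W_13-dot-orbits:

[[1, 5, 6, 8, 13], [2, 11], [3, 7], [4, 9, 12], [10]]


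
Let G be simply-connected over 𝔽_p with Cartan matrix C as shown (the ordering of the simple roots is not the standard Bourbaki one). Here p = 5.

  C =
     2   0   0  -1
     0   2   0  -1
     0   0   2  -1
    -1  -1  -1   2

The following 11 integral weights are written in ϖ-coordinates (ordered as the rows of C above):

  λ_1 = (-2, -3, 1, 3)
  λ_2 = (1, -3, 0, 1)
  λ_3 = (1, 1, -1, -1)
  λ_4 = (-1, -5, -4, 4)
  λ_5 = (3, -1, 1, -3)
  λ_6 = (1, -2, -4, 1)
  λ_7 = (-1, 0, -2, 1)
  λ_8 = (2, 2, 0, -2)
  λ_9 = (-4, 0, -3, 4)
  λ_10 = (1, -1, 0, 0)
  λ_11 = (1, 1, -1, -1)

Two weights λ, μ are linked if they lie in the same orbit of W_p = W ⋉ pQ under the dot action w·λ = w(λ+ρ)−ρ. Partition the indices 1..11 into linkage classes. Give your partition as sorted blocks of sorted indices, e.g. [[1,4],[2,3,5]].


C ↔ D_4 under row/col permutation; |W(D_4)| = 192.

Folding the 11 weights λ_j+ρ into Ā_5 (reps in the given 4-coord order):

  [1] (0, 1, 1, 1)
  [2] (2, 2, 1, 0)
  [3] (2, 2, 0, 0)
  [4] (2, 2, 1, 0)
  [5] (2, 2, 0, 0)
  [6] (0, 1, 1, 1)
  [7] (0, 1, 1, 1)
  [8] (2, 2, 0, 0)
  [9] (2, 0, 1, 1)
  [10] (2, 0, 1, 1)
  [11] (2, 2, 0, 0)

Grouping the 11 weights by Ā_5-representative: 4 linkage classes.

[[1, 6, 7], [2, 4], [3, 5, 8, 11], [9, 10]]


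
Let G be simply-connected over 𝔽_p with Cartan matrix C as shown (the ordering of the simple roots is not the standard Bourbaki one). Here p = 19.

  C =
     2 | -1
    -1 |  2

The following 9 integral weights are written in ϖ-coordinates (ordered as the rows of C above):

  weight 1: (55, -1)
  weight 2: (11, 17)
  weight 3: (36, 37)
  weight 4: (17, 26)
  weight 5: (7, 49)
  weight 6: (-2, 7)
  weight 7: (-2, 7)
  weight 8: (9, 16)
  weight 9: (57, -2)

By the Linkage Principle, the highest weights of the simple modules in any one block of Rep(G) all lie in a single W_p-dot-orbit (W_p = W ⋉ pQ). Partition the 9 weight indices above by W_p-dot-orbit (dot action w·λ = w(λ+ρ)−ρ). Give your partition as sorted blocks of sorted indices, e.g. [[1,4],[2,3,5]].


C ↔ A_2 under row/col permutation; |W(A_2)| = 6.

Alcove-folded reps (p=19, 9 weights, presented ϖ-order):

  1: (0, 1)
  2: (1, 7)
  3: (0, 1)
  4: (1, 7)
  5: (1, 7)
  6: (1, 7)
  7: (1, 7)
  8: (2, 9)
  9: (0, 1)

Linkage partition of the 9 weights (3 classes, p=19):

[[1, 3, 9], [2, 4, 5, 6, 7], [8]]


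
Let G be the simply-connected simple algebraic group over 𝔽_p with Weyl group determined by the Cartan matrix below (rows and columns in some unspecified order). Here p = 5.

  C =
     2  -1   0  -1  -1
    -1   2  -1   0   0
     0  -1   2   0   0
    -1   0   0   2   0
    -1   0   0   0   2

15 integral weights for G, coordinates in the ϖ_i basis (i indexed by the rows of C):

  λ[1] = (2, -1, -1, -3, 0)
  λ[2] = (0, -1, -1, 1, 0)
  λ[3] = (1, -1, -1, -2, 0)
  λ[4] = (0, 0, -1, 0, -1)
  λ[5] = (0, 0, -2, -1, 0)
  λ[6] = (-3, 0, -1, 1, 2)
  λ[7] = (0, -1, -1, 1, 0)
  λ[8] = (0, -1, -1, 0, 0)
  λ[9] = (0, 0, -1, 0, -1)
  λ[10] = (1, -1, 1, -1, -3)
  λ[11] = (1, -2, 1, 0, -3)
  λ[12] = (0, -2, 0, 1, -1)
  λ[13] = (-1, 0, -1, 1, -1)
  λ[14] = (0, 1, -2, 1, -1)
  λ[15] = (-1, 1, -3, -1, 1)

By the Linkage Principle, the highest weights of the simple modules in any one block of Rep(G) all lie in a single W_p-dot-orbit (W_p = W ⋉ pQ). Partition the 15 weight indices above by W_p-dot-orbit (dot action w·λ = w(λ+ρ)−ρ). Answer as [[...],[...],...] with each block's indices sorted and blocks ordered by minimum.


Dynkin diagram of C (from the 8 off-diagonal −1 entries): D_5.

Ā_5 reps of the 15 weights (D_5, coords as presented):

  λ_1 → (1, 0, 0, 2, 1)
  λ_2 → (1, 0, 0, 2, 1)
  λ_3 → (1, 0, 0, 1, 1)
  λ_4 → (1, 1, 0, 1, 0)
  λ_5 → (1, 0, 1, 0, 1)
  λ_6 → (1, 0, 1, 0, 1)
  λ_7 → (1, 0, 0, 2, 1)
  λ_8 → (1, 0, 0, 1, 1)
  λ_9 → (1, 1, 0, 1, 0)
  λ_10 → (0, 0, 2, 0, 2)
  λ_11 → (1, 0, 1, 0, 1)
  λ_12 → (0, 1, 0, 2, 0)
  λ_13 → (0, 1, 0, 2, 0)
  λ_14 → (0, 1, 0, 2, 0)
  λ_15 → (0, 0, 2, 0, 2)

6 distinct reps among the 15 weights ⇒ 6 W_5-linkage classes:

[[1, 2, 7], [3, 8], [4, 9], [5, 6, 11], [10, 15], [12, 13, 14]]


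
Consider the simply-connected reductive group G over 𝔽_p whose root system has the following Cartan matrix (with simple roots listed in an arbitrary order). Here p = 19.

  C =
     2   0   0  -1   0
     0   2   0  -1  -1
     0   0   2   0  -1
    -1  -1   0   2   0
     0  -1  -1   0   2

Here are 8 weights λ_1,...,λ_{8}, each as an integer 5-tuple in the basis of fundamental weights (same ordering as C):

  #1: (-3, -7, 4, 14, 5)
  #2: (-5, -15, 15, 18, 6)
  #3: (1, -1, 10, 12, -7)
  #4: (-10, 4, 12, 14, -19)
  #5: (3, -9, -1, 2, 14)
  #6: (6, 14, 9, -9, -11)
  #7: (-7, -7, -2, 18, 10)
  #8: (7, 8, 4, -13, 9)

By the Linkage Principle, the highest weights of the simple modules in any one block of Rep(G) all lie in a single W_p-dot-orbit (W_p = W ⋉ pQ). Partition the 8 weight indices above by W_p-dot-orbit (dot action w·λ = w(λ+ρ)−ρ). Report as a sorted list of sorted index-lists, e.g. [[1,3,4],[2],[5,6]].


Type A_5, rank 5, |W|=720; reorder rows/cols to standard.

Each λ_j+ρ reduced to Ā_19; 5-tuples below use C's row order:

  λ_1+ρ ↦ (1, 6, 4, 7, 0) · λ_2+ρ ↦ (1, 3, 0, 4, 7) · λ_3+ρ ↦ (1, 6, 4, 7, 0) · λ_4+ρ ↦ (1, 6, 4, 7, 0) · λ_5+ρ ↦ (1, 3, 0, 4, 7) · λ_6+ρ ↦ (1, 3, 0, 4, 7) · λ_7+ρ ↦ (1, 6, 4, 7, 0) · λ_8+ρ ↦ (1, 3, 0, 4, 7)

Linkage partition of the 8 weights (2 classes, p=19):

[[1, 3, 4, 7], [2, 5, 6, 8]]


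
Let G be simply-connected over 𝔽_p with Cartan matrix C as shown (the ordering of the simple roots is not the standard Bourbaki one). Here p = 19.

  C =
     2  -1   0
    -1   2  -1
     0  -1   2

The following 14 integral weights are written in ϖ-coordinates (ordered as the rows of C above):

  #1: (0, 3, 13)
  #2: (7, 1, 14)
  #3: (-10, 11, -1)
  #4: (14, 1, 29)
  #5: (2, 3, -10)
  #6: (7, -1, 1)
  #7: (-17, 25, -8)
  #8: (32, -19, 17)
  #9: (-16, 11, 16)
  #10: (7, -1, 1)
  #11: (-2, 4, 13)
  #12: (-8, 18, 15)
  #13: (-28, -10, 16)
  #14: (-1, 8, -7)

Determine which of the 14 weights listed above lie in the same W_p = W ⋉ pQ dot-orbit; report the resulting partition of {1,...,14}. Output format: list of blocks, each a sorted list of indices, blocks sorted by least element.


Dynkin diagram of C (from the 4 off-diagonal −1 entries): A_3.

W_19-reps of the 14 weights in Ā_19 (same 3-coord order as C):

  1: (1, 4, 14);  2: (2, 2, 9);  3: (9, 3, 0);  4: (2, 2, 9);  5: (2, 3, 4);  6: (8, 0, 2);  7: (9, 3, 0);  8: (1, 4, 14);  9: (2, 3, 4);  10: (8, 0, 2);  11: (1, 4, 14);  12: (9, 3, 0);  13: (8, 0, 2);  14: (0, 3, 6)

Linkage partition of the 14 weights (6 classes, p=19):

[[1, 8, 11], [2, 4], [3, 7, 12], [5, 9], [6, 10, 13], [14]]


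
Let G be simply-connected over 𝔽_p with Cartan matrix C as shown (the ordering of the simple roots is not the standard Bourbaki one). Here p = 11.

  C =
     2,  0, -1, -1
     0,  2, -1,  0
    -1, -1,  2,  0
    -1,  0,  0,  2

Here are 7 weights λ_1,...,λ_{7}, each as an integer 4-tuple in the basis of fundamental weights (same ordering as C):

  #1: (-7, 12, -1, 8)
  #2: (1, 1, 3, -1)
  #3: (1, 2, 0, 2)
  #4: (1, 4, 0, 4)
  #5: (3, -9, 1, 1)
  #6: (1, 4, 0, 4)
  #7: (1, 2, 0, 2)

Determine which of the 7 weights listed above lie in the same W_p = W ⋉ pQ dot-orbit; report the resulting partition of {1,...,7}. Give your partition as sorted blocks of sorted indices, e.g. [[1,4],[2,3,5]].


C ↔ A_4 under row/col permutation; |W(A_4)| = 120.

Folding the 7 weights λ_j+ρ into Ā_11 (reps in the given 4-coord order):

    1: (2, 2, 4, 0)
    2: (2, 2, 4, 0)
    3: (2, 3, 1, 3)
    4: (2, 3, 1, 3)
    5: (2, 2, 4, 0)
    6: (2, 3, 1, 3)
    7: (2, 3, 1, 3)

Partition of {1..7} into 2 W_11-dot-orbits:

[[1, 2, 5], [3, 4, 6, 7]]


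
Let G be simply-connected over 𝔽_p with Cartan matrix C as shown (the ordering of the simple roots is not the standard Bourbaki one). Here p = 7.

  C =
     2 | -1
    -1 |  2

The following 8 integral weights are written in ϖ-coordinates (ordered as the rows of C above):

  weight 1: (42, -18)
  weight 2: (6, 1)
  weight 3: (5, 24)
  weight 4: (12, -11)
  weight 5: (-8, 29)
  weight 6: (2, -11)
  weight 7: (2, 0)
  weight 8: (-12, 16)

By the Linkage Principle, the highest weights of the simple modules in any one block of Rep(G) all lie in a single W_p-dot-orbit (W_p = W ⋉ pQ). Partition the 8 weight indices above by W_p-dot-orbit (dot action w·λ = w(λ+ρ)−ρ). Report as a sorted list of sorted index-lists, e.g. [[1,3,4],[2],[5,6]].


C ↔ A_2 under row/col permutation; |W(A_2)| = 6.

λ_j+ρ reflected into Ā_7 (⟨·,θ^∨⟩≤7); 2-tuples as given:

  1: (1, 4)
  2: (5, 0)
  3: (3, 1)
  4: (3, 1)
  5: (5, 0)
  6: (4, 0)
  7: (3, 1)
  8: (3, 1)

Linkage partition of the 8 weights (4 classes, p=7):

[[1], [2, 5], [3, 4, 7, 8], [6]]


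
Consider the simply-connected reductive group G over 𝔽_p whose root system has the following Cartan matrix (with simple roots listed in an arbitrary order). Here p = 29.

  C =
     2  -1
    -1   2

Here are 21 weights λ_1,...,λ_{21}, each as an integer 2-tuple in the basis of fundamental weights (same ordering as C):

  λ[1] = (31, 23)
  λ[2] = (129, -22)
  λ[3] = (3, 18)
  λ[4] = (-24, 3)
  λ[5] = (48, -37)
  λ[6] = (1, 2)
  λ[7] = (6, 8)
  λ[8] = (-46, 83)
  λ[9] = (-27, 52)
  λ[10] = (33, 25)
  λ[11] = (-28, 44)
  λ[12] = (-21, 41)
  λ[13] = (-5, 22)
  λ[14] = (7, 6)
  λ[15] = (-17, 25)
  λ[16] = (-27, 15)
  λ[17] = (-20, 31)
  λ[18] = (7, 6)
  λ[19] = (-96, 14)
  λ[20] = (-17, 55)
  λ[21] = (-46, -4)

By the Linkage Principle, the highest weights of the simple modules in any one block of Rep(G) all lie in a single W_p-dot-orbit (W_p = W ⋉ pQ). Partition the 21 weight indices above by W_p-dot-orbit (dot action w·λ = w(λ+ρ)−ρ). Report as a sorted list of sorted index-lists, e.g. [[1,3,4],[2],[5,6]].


Cartan matrix: type A_2 (|W|=6); un-permuting the 2 rows.

Each λ_j+ρ reduced to Ā_29; 2-tuples below use C's row order:

  1: (2, 3)
  2: (8, 7)
  3: (4, 19)
  4: (4, 19)
  5: (7, 9)
  6: (2, 3)
  7: (7, 9)
  8: (16, 10)
  9: (2, 3)
  10: (2, 3)
  11: (11, 2)
  12: (7, 9)
  13: (4, 19)
  14: (8, 7)
  15: (16, 10)
  16: (16, 10)
  17: (16, 10)
  18: (8, 7)
  19: (8, 7)
  20: (11, 2)
  21: (16, 10)

The 21 indices split into 6 linkage classes (same alcove rep ⇔ same W_29-dot-orbit):

[[1, 6, 9, 10], [2, 14, 18, 19], [3, 4, 13], [5, 7, 12], [8, 15, 16, 17, 21], [11, 20]]
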